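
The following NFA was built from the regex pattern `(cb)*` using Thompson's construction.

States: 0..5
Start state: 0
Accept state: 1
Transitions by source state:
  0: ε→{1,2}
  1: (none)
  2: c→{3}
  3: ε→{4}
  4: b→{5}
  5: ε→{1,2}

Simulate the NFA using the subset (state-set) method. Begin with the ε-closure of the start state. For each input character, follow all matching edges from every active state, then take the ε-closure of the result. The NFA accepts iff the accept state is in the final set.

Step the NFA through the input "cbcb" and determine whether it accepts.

S₀ = ε-closure({0}) = {0,1,2}
'c' @ 1: {3,4}
'b' @ 2: {1,2,5}  (accept∈set)
'c' @ 3: {3,4}
'b' @ 4: {1,2,5}  (accept∈set)
after full input: {1,2,5}  (accept=1 in)

Answer: ACCEPT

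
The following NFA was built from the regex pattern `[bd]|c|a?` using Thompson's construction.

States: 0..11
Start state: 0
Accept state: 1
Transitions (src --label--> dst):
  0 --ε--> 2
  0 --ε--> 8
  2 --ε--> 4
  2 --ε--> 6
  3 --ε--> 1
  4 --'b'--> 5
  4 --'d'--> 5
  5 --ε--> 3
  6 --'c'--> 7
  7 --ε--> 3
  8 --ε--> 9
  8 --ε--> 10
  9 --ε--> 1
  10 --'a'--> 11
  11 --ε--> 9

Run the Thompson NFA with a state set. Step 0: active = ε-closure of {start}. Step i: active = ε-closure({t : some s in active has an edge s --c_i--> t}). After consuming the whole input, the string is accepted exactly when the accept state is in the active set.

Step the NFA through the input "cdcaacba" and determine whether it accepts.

Answer: REJECT

Steps:
S₀ = ε-closure({0}) = {0,1,2,4,6,8,9,10}
'c' @ 1: {1,3,7}  ✓accept
'd' @ 2: {}  — state set empty
rest 'caacba' ignored (set empty)
final: {}; accept 1 not in set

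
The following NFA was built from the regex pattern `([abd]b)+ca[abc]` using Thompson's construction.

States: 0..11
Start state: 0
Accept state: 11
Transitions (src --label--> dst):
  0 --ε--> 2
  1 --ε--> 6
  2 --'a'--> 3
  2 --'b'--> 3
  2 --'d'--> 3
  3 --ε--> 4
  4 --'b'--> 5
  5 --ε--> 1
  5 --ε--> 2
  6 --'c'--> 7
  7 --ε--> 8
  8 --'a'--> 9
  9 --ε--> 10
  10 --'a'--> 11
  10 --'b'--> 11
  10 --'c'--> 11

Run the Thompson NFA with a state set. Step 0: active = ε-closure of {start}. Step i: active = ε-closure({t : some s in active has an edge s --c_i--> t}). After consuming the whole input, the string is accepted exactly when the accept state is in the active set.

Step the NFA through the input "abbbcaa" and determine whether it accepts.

start: ε-closure({0}) = {0,2}
'a' @ 1: {3,4}
'b' @ 2: {1,2,5,6}
'b' @ 3: {3,4}
'b' @ 4: {1,2,5,6}
'c' @ 5: {7,8}
'a' @ 6: {9,10}
'a' @ 7: {11}  (accept∈set)
final: {11}; accept 11 in set

Answer: ACCEPT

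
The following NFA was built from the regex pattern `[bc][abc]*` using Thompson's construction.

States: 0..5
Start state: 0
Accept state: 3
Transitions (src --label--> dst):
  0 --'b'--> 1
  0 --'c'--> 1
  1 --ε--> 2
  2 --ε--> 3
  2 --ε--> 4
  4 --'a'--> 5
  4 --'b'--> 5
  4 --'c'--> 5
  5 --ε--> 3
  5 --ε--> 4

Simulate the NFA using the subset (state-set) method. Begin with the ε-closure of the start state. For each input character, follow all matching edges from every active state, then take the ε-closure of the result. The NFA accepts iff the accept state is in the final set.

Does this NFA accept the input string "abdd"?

S₀ = ε-closure({0}) = {0}
'a' @ 1: {}  — state set empty
rest 'bdd' ignored (set empty)
end set {} — state 3 not in

Answer: REJECT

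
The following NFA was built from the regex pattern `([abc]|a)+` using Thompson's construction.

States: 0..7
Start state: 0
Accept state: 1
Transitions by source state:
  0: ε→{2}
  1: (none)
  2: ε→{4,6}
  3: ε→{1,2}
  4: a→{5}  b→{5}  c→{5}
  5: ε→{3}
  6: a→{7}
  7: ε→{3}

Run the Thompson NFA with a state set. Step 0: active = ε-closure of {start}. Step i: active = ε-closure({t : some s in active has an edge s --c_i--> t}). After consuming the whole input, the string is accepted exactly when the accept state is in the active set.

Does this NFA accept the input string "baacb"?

start: ε-closure({0}) = {0,2,4,6}
'b' @ 1: {1,2,3,4,5,6}  [accepting]
'a' @ 2: {1,2,3,4,5,6,7}  [accepting]
'a' @ 3: {1,2,3,4,5,6,7}  [accepting]
'c' @ 4: {1,2,3,4,5,6}  [accepting]
'b' @ 5: {1,2,3,4,5,6}  [accepting]
final: {1,2,3,4,5,6}; accept 1 in set

Answer: ACCEPT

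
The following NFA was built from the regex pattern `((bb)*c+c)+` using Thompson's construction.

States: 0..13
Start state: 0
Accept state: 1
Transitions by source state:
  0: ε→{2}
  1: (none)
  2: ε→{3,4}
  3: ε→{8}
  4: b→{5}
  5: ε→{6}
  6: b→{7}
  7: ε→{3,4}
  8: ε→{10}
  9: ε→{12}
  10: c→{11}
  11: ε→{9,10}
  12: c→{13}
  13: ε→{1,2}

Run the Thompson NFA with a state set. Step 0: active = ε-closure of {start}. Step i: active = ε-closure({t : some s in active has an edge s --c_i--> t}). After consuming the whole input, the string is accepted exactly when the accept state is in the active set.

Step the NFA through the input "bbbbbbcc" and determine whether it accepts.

Answer: ACCEPT

Trace:
start: ε-closure({0}) = {0,2,3,4,8,10}
'b' @ 1: {5,6}
'b' @ 2: {3,4,7,8,10}
'b' @ 3: {5,6}
'b' @ 4: {3,4,7,8,10}
'b' @ 5: {5,6}
'b' @ 6: {3,4,7,8,10}
'c' @ 7: {9,10,11,12}
'c' @ 8: {1,2,3,4,8,9,10,11,12,13}  (accept∈set)
end set {1,2,3,4,8,9,10,11,12,13} — state 1 in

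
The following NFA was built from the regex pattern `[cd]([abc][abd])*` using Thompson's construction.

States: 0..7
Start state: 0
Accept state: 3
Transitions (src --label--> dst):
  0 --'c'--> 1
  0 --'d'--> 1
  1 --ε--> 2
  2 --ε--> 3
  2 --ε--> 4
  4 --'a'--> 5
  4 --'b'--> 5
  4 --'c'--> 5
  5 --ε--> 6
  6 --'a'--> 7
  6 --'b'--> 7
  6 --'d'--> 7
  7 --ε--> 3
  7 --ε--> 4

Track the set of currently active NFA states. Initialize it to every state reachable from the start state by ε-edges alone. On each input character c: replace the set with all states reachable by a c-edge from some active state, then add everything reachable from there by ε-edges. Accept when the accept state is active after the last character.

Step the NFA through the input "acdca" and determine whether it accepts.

initial (ε-close {0}): {0}
'a' @ 1: {}  — no active states
rest 'cdca' ignored (set empty)
end set {} — state 3 not in

Answer: REJECT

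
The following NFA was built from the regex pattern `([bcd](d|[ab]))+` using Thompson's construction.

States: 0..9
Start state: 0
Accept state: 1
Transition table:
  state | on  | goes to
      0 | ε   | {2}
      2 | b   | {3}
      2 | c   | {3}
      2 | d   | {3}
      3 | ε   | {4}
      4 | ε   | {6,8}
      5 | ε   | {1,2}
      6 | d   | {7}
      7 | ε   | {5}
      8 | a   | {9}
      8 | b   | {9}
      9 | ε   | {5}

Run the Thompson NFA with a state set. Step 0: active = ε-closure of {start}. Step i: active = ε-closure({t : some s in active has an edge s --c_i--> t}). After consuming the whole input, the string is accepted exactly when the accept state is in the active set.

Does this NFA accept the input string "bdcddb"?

Answer: ACCEPT

Derivation:
S₀ = ε-closure({0}) = {0,2}
'b' @ 1: {3,4,6,8}
'd' @ 2: {1,2,5,7}  ✓accept
'c' @ 3: {3,4,6,8}
'd' @ 4: {1,2,5,7}  ✓accept
'd' @ 5: {3,4,6,8}
'b' @ 6: {1,2,5,9}  ✓accept
final: {1,2,5,9}; accept 1 in set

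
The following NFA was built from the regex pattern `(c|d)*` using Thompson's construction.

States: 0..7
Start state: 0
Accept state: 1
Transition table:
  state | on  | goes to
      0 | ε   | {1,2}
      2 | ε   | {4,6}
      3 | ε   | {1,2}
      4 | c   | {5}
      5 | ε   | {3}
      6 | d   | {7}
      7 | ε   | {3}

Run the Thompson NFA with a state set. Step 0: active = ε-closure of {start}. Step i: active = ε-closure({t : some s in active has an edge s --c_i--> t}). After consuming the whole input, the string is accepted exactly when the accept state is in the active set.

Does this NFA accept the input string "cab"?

initial (ε-close {0}): {0,1,2,4,6}
'c' @ 1: {1,2,3,4,5,6}  ✓accept
'a' @ 2: {}  — dead — no transitions
rest 'b' ignored (set empty)
final: {}; accept 1 not in set

Answer: REJECT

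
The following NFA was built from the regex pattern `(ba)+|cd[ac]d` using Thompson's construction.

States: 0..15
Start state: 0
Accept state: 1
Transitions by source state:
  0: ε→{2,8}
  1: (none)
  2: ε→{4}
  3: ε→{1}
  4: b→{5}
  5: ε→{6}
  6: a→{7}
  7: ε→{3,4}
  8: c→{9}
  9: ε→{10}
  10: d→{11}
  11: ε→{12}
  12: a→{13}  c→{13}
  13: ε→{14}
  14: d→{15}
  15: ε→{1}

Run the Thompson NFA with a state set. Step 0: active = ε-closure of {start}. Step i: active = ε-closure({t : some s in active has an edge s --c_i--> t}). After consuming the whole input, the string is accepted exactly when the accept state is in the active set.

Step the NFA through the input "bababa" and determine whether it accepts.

Answer: ACCEPT

Derivation:
start: ε-closure({0}) = {0,2,4,8}
'b' @ 1: {5,6}
'a' @ 2: {1,3,4,7}  (accept∈set)
'b' @ 3: {5,6}
'a' @ 4: {1,3,4,7}  (accept∈set)
'b' @ 5: {5,6}
'a' @ 6: {1,3,4,7}  (accept∈set)
final: {1,3,4,7}; accept 1 in set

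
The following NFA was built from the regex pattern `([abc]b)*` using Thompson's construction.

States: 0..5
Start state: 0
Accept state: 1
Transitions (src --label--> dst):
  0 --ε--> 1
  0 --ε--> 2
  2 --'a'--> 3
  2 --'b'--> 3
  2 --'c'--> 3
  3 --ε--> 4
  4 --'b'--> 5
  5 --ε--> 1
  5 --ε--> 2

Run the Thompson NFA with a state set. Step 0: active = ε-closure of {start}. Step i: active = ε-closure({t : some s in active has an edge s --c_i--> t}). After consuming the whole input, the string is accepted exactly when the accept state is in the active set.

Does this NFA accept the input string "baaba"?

start: ε-closure({0}) = {0,1,2}
'b' @ 1: {3,4}
'a' @ 2: {}  — dead — no transitions
rest 'aba' ignored (set empty)
end set {} — state 1 not in

Answer: REJECT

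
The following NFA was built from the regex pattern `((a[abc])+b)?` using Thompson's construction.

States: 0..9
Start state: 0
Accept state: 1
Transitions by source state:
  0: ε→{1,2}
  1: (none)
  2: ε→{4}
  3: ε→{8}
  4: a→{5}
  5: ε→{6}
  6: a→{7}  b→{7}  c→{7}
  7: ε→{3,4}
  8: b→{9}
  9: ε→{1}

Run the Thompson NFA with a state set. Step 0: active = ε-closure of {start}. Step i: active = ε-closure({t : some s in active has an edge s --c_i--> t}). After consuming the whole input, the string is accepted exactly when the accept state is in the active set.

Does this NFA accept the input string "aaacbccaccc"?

Answer: REJECT

Derivation:
initial (ε-close {0}): {0,1,2,4}
'a' @ 1: {5,6}
'a' @ 2: {3,4,7,8}
'a' @ 3: {5,6}
'c' @ 4: {3,4,7,8}
'b' @ 5: {1,9}  ✓accept
'c' @ 6: {}  — no active states
rest 'caccc' ignored (set empty)
after full input: {}  (accept=1 not in)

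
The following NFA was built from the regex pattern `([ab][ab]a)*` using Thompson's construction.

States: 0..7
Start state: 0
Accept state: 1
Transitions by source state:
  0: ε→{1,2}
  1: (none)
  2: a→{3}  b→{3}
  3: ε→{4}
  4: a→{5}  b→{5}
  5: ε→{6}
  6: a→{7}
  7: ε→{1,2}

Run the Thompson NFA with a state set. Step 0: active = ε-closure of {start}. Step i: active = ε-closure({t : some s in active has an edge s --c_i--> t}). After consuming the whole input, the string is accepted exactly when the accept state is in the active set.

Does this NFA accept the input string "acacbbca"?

Answer: REJECT

Steps:
initial (ε-close {0}): {0,1,2}
'a' @ 1: {3,4}
'c' @ 2: {}  — no active states
rest 'acbbca' ignored (set empty)
final: {}; accept 1 not in set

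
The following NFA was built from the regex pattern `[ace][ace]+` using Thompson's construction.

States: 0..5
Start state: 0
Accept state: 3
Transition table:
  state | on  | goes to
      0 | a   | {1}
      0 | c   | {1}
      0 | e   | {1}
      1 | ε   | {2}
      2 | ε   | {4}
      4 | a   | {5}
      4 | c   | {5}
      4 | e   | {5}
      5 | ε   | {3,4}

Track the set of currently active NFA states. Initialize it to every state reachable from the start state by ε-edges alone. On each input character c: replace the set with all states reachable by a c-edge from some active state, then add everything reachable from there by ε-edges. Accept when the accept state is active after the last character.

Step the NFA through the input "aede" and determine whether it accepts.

Answer: REJECT

Trace:
initial (ε-close {0}): {0}
'a' @ 1: {1,2,4}
'e' @ 2: {3,4,5}  (accept∈set)
'd' @ 3: {}  — dead — no transitions
rest 'e' ignored (set empty)
after full input: {}  (accept=3 not in)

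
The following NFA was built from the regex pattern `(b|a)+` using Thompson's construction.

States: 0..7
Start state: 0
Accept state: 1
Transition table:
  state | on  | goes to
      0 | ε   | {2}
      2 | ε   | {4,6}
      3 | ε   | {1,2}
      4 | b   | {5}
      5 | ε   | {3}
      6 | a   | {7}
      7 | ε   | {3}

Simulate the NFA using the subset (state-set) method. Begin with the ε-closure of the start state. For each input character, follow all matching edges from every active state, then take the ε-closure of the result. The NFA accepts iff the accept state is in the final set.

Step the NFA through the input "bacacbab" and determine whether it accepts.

Answer: REJECT

Trace:
start: ε-closure({0}) = {0,2,4,6}
'b' @ 1: {1,2,3,4,5,6}  [accepting]
'a' @ 2: {1,2,3,4,6,7}  [accepting]
'c' @ 3: {}  — no active states
rest 'acbab' ignored (set empty)
after full input: {}  (accept=1 not in)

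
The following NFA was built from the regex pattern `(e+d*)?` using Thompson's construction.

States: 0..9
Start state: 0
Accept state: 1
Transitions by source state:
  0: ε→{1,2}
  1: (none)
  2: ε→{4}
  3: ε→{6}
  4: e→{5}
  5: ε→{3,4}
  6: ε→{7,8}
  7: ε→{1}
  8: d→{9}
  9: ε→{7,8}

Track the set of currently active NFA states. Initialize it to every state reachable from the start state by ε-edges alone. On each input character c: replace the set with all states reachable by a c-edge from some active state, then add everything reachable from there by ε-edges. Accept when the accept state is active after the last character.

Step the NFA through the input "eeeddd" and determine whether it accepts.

Answer: ACCEPT

Steps:
S₀ = ε-closure({0}) = {0,1,2,4}
'e' @ 1: {1,3,4,5,6,7,8}  [accepting]
'e' @ 2: {1,3,4,5,6,7,8}  [accepting]
'e' @ 3: {1,3,4,5,6,7,8}  [accepting]
'd' @ 4: {1,7,8,9}  [accepting]
'd' @ 5: {1,7,8,9}  [accepting]
'd' @ 6: {1,7,8,9}  [accepting]
end set {1,7,8,9} — state 1 in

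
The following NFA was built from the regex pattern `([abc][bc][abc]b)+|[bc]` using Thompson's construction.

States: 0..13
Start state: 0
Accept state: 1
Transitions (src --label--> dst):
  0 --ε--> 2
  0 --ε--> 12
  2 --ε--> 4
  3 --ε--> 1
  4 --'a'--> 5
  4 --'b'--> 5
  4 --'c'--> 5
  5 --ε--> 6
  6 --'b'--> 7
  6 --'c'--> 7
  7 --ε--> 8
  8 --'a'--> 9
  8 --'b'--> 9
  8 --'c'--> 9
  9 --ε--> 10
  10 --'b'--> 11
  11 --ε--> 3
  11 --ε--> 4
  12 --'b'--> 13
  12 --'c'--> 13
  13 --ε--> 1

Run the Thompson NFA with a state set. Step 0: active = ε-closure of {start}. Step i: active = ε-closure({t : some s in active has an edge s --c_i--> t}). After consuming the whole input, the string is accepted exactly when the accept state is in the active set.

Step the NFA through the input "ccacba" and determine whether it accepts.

Answer: REJECT

Trace:
start: ε-closure({0}) = {0,2,4,12}
'c' @ 1: {1,5,6,13}  [accepting]
'c' @ 2: {7,8}
'a' @ 3: {9,10}
'c' @ 4: {}  — no active states
rest 'ba' ignored (set empty)
end set {} — state 1 not in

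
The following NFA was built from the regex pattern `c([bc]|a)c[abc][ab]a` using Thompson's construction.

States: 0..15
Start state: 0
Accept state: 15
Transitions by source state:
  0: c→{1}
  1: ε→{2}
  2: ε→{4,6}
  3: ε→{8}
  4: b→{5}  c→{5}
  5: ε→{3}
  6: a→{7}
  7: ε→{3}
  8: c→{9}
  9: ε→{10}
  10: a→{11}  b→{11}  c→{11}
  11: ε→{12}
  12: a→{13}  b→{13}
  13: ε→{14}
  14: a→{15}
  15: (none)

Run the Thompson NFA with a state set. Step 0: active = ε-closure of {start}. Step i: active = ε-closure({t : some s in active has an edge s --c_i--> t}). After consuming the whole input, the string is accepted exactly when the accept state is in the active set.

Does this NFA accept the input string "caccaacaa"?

S₀ = ε-closure({0}) = {0}
'c' @ 1: {1,2,4,6}
'a' @ 2: {3,7,8}
'c' @ 3: {9,10}
'c' @ 4: {11,12}
'a' @ 5: {13,14}
'a' @ 6: {15}  (accept∈set)
'c' @ 7: {}  — no active states
rest 'aa' ignored (set empty)
after full input: {}  (accept=15 not in)

Answer: REJECT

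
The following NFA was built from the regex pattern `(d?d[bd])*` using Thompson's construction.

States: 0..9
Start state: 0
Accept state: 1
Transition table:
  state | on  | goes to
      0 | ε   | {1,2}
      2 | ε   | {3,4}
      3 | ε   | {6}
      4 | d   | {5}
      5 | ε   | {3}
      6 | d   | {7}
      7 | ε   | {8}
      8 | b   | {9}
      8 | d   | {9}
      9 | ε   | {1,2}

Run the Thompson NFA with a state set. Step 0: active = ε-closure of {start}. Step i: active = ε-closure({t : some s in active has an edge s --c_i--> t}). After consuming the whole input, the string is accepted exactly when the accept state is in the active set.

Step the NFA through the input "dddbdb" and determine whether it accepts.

start: ε-closure({0}) = {0,1,2,3,4,6}
'd' @ 1: {3,5,6,7,8}
'd' @ 2: {1,2,3,4,6,7,8,9}  ✓accept
'd' @ 3: {1,2,3,4,5,6,7,8,9}  ✓accept
'b' @ 4: {1,2,3,4,6,9}  ✓accept
'd' @ 5: {3,5,6,7,8}
'b' @ 6: {1,2,3,4,6,9}  ✓accept
end set {1,2,3,4,6,9} — state 1 in

Answer: ACCEPT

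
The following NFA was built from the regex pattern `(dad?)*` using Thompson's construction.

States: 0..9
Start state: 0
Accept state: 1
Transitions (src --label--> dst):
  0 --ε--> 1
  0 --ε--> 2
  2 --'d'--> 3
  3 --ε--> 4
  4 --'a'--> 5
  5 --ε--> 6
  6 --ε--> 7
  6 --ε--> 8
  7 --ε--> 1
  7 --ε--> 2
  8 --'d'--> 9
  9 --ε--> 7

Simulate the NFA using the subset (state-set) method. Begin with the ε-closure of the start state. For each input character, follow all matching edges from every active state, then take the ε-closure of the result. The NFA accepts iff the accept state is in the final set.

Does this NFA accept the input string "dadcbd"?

Answer: REJECT

Derivation:
initial (ε-close {0}): {0,1,2}
'd' @ 1: {3,4}
'a' @ 2: {1,2,5,6,7,8}  ✓accept
'd' @ 3: {1,2,3,4,7,9}  ✓accept
'c' @ 4: {}  — state set empty
rest 'bd' ignored (set empty)
final: {}; accept 1 not in set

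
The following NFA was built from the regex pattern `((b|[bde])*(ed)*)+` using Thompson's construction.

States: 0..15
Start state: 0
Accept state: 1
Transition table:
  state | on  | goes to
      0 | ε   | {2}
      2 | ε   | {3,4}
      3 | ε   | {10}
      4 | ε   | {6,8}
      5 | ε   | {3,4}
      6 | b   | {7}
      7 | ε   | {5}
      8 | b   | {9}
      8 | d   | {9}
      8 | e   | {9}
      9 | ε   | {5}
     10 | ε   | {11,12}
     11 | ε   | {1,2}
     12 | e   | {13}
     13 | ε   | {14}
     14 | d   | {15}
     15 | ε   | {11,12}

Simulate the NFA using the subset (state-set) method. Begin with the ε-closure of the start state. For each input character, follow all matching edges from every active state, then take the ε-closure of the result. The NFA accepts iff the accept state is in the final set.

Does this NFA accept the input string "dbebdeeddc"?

initial (ε-close {0}): {0,1,2,3,4,6,8,10,11,12}
'd' @ 1: {1,2,3,4,5,6,8,9,10,11,12}  [accepting]
'b' @ 2: {1,2,3,4,5,6,7,8,9,10,11,12}  [accepting]
'e' @ 3: {1,2,3,4,5,6,8,9,10,11,12,13,14}  [accepting]
'b' @ 4: {1,2,3,4,5,6,7,8,9,10,11,12}  [accepting]
'd' @ 5: {1,2,3,4,5,6,8,9,10,11,12}  [accepting]
'e' @ 6: {1,2,3,4,5,6,8,9,10,11,12,13,14}  [accepting]
'e' @ 7: {1,2,3,4,5,6,8,9,10,11,12,13,14}  [accepting]
'd' @ 8: {1,2,3,4,5,6,8,9,10,11,12,15}  [accepting]
'd' @ 9: {1,2,3,4,5,6,8,9,10,11,12}  [accepting]
'c' @ 10: {}  — no active states
final: {}; accept 1 not in set

Answer: REJECT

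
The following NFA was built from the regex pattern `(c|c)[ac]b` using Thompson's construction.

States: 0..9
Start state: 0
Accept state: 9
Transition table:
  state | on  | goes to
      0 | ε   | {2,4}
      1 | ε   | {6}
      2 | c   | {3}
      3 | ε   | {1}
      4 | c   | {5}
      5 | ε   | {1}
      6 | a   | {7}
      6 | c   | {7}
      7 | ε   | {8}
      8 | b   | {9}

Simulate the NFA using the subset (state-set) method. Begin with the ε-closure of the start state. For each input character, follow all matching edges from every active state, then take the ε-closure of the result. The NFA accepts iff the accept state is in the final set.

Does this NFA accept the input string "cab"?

start: ε-closure({0}) = {0,2,4}
'c' @ 1: {1,3,5,6}
'a' @ 2: {7,8}
'b' @ 3: {9}  (accept∈set)
after full input: {9}  (accept=9 in)

Answer: ACCEPT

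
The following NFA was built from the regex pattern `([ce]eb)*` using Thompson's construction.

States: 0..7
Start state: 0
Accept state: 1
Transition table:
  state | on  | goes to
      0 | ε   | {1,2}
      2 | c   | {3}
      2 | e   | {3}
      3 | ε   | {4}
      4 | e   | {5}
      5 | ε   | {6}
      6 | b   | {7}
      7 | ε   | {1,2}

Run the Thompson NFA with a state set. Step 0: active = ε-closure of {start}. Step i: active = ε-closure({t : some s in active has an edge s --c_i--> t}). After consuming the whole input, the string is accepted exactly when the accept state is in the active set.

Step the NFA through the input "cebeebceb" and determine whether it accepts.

Answer: ACCEPT

Steps:
initial (ε-close {0}): {0,1,2}
'c' @ 1: {3,4}
'e' @ 2: {5,6}
'b' @ 3: {1,2,7}  ✓accept
'e' @ 4: {3,4}
'e' @ 5: {5,6}
'b' @ 6: {1,2,7}  ✓accept
'c' @ 7: {3,4}
'e' @ 8: {5,6}
'b' @ 9: {1,2,7}  ✓accept
end set {1,2,7} — state 1 in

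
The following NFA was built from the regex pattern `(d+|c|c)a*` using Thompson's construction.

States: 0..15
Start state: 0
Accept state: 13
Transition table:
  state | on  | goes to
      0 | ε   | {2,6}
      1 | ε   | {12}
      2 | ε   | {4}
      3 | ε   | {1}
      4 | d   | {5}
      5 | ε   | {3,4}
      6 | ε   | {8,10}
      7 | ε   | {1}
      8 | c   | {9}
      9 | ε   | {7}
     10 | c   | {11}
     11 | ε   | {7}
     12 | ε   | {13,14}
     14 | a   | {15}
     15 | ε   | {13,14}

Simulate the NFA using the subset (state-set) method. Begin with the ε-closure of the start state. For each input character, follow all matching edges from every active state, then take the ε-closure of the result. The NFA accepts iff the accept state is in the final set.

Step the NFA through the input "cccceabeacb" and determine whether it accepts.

Answer: REJECT

Steps:
S₀ = ε-closure({0}) = {0,2,4,6,8,10}
'c' @ 1: {1,7,9,11,12,13,14}  (accept∈set)
'c' @ 2: {}  — no active states
rest 'cceabeacb' ignored (set empty)
final: {}; accept 13 not in set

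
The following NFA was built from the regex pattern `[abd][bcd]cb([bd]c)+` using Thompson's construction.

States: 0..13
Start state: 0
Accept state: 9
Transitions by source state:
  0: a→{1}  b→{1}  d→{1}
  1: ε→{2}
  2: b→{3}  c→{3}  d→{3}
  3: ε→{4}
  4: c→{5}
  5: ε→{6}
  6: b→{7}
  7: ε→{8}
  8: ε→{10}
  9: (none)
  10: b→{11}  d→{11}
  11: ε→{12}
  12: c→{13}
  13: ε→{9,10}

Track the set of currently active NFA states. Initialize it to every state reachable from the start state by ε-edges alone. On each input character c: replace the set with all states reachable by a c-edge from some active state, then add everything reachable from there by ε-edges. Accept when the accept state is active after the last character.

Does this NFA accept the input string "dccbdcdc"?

Answer: ACCEPT

Derivation:
S₀ = ε-closure({0}) = {0}
'd' @ 1: {1,2}
'c' @ 2: {3,4}
'c' @ 3: {5,6}
'b' @ 4: {7,8,10}
'd' @ 5: {11,12}
'c' @ 6: {9,10,13}  [accepting]
'd' @ 7: {11,12}
'c' @ 8: {9,10,13}  [accepting]
after full input: {9,10,13}  (accept=9 in)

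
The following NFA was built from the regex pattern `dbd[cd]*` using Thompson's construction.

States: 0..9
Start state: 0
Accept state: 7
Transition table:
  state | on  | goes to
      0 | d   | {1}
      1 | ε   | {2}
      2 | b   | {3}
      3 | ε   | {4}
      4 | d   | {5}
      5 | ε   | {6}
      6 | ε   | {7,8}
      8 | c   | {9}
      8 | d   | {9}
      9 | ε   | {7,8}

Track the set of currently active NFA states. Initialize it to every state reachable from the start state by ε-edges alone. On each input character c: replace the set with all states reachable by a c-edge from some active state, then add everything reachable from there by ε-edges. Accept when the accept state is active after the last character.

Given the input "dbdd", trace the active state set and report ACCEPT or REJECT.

initial (ε-close {0}): {0}
'd' @ 1: {1,2}
'b' @ 2: {3,4}
'd' @ 3: {5,6,7,8}  [accepting]
'd' @ 4: {7,8,9}  [accepting]
final: {7,8,9}; accept 7 in set

Answer: ACCEPT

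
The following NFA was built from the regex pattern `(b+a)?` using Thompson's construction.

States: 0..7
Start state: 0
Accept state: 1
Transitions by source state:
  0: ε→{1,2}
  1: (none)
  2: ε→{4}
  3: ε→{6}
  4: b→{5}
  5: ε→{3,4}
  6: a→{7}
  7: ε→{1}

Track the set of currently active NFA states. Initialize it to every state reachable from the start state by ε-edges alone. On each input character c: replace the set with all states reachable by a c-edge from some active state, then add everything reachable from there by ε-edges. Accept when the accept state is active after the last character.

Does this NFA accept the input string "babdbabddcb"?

start: ε-closure({0}) = {0,1,2,4}
'b' @ 1: {3,4,5,6}
'a' @ 2: {1,7}  [accepting]
'b' @ 3: {}  — dead — no transitions
rest 'dbabddcb' ignored (set empty)
final: {}; accept 1 not in set

Answer: REJECT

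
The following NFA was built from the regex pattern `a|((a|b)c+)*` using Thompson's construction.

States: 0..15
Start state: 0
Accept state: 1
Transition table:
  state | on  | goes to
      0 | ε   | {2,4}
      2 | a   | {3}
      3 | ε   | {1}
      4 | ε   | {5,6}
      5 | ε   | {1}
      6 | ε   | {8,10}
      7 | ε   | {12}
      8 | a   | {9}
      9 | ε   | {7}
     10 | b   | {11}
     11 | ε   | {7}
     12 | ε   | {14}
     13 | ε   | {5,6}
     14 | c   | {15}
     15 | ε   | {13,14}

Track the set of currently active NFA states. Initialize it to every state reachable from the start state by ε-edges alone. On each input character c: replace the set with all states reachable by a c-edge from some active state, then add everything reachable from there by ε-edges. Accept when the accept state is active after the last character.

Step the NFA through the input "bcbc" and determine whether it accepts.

Answer: ACCEPT

Steps:
initial (ε-close {0}): {0,1,2,4,5,6,8,10}
'b' @ 1: {7,11,12,14}
'c' @ 2: {1,5,6,8,10,13,14,15}  ✓accept
'b' @ 3: {7,11,12,14}
'c' @ 4: {1,5,6,8,10,13,14,15}  ✓accept
after full input: {1,5,6,8,10,13,14,15}  (accept=1 in)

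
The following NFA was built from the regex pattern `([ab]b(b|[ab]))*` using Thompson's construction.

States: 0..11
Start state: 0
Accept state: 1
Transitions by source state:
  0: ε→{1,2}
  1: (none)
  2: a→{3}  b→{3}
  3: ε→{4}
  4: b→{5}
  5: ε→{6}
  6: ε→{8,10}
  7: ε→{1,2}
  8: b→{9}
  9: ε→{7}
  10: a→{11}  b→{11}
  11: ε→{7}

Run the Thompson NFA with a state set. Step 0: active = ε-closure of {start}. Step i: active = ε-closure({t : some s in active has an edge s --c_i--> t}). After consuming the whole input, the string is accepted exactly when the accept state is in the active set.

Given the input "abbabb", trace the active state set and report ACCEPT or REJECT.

initial (ε-close {0}): {0,1,2}
'a' @ 1: {3,4}
'b' @ 2: {5,6,8,10}
'b' @ 3: {1,2,7,9,11}  [accepting]
'a' @ 4: {3,4}
'b' @ 5: {5,6,8,10}
'b' @ 6: {1,2,7,9,11}  [accepting]
end set {1,2,7,9,11} — state 1 in

Answer: ACCEPT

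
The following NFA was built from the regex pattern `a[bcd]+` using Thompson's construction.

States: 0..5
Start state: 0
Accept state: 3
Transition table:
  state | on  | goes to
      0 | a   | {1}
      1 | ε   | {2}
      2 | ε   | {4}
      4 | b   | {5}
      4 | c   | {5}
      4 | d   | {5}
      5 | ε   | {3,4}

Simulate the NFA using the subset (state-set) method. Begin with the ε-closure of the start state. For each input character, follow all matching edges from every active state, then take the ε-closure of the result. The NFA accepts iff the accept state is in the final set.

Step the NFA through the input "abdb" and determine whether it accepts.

S₀ = ε-closure({0}) = {0}
'a' @ 1: {1,2,4}
'b' @ 2: {3,4,5}  [accepting]
'd' @ 3: {3,4,5}  [accepting]
'b' @ 4: {3,4,5}  [accepting]
end set {3,4,5} — state 3 in

Answer: ACCEPT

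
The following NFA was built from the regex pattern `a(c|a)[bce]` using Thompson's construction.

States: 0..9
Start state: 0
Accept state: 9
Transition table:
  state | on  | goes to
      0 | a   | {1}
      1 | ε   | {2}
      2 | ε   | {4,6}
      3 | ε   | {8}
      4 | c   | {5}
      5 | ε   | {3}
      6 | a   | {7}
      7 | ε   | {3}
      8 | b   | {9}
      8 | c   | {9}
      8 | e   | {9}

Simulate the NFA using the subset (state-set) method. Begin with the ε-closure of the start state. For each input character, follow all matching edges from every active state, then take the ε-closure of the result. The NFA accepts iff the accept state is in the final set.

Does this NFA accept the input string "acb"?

Answer: ACCEPT

Steps:
start: ε-closure({0}) = {0}
'a' @ 1: {1,2,4,6}
'c' @ 2: {3,5,8}
'b' @ 3: {9}  [accepting]
end set {9} — state 9 in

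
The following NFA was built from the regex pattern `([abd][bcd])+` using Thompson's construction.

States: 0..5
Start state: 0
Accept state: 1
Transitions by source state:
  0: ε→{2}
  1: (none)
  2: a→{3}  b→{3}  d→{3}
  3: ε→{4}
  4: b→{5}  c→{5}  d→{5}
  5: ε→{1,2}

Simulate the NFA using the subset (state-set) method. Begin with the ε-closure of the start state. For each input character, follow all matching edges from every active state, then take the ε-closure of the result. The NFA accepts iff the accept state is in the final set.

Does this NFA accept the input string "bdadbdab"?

Answer: ACCEPT

Trace:
initial (ε-close {0}): {0,2}
'b' @ 1: {3,4}
'd' @ 2: {1,2,5}  ✓accept
'a' @ 3: {3,4}
'd' @ 4: {1,2,5}  ✓accept
'b' @ 5: {3,4}
'd' @ 6: {1,2,5}  ✓accept
'a' @ 7: {3,4}
'b' @ 8: {1,2,5}  ✓accept
after full input: {1,2,5}  (accept=1 in)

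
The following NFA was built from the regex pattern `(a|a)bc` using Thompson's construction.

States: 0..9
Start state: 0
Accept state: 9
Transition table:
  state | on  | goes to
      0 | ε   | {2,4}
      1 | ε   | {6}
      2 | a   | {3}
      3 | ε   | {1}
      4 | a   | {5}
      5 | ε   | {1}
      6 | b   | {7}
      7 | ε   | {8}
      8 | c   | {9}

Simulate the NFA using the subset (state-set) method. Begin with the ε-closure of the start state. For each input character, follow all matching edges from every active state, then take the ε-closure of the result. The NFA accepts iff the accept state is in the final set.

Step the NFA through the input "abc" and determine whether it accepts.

S₀ = ε-closure({0}) = {0,2,4}
'a' @ 1: {1,3,5,6}
'b' @ 2: {7,8}
'c' @ 3: {9}  (accept∈set)
after full input: {9}  (accept=9 in)

Answer: ACCEPT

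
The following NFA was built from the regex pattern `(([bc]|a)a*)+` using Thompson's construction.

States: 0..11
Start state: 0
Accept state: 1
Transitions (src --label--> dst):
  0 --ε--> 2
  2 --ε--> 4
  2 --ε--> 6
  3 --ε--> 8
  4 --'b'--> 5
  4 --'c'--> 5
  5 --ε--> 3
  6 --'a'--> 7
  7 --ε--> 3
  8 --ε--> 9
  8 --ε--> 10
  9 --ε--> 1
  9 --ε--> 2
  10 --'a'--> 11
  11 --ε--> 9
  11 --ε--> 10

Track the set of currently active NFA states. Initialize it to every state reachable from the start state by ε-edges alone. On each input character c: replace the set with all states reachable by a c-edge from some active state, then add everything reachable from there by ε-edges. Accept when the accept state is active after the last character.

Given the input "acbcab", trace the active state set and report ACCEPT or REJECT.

initial (ε-close {0}): {0,2,4,6}
'a' @ 1: {1,2,3,4,6,7,8,9,10}  ✓accept
'c' @ 2: {1,2,3,4,5,6,8,9,10}  ✓accept
'b' @ 3: {1,2,3,4,5,6,8,9,10}  ✓accept
'c' @ 4: {1,2,3,4,5,6,8,9,10}  ✓accept
'a' @ 5: {1,2,3,4,6,7,8,9,10,11}  ✓accept
'b' @ 6: {1,2,3,4,5,6,8,9,10}  ✓accept
end set {1,2,3,4,5,6,8,9,10} — state 1 in

Answer: ACCEPT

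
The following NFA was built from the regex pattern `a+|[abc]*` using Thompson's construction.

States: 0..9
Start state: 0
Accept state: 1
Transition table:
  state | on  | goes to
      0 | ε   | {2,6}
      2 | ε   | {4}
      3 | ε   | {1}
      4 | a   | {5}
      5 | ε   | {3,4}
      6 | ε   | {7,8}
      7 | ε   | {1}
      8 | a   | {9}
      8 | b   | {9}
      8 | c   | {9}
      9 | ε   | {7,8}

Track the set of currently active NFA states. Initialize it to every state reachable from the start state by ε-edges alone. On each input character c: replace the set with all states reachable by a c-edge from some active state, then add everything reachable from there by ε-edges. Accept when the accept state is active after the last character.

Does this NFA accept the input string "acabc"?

Answer: ACCEPT

Derivation:
start: ε-closure({0}) = {0,1,2,4,6,7,8}
'a' @ 1: {1,3,4,5,7,8,9}  [accepting]
'c' @ 2: {1,7,8,9}  [accepting]
'a' @ 3: {1,7,8,9}  [accepting]
'b' @ 4: {1,7,8,9}  [accepting]
'c' @ 5: {1,7,8,9}  [accepting]
final: {1,7,8,9}; accept 1 in set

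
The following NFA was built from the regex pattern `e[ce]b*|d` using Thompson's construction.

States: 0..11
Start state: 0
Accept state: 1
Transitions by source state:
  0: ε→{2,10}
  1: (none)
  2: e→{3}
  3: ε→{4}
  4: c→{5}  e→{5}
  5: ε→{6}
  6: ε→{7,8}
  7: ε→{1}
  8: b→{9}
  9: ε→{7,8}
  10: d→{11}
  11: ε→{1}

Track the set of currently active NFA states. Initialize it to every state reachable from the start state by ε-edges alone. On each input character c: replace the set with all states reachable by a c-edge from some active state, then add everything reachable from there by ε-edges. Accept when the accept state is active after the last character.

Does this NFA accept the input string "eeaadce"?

Answer: REJECT

Derivation:
initial (ε-close {0}): {0,2,10}
'e' @ 1: {3,4}
'e' @ 2: {1,5,6,7,8}  (accept∈set)
'a' @ 3: {}  — no active states
rest 'adce' ignored (set empty)
after full input: {}  (accept=1 not in)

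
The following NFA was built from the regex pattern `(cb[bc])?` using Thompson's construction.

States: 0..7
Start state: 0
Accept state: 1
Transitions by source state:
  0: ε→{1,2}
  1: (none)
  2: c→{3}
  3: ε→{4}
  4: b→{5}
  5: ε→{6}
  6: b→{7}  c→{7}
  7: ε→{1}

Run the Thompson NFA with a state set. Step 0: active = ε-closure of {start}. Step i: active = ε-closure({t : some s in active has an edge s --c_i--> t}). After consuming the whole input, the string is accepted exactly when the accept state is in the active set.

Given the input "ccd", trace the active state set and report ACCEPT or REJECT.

S₀ = ε-closure({0}) = {0,1,2}
'c' @ 1: {3,4}
'c' @ 2: {}  — no active states
rest 'd' ignored (set empty)
end set {} — state 1 not in

Answer: REJECT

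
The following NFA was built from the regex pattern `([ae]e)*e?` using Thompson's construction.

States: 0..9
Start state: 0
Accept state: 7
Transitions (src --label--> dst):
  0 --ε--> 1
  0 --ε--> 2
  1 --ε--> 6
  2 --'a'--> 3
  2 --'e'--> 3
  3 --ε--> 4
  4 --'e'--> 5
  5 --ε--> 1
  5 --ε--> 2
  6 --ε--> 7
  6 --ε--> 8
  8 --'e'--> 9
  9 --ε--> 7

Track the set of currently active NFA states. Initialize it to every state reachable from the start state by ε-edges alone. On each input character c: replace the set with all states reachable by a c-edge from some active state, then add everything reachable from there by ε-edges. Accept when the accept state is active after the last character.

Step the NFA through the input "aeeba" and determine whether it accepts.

start: ε-closure({0}) = {0,1,2,6,7,8}
'a' @ 1: {3,4}
'e' @ 2: {1,2,5,6,7,8}  ✓accept
'e' @ 3: {3,4,7,9}  ✓accept
'b' @ 4: {}  — no active states
rest 'a' ignored (set empty)
end set {} — state 7 not in

Answer: REJECT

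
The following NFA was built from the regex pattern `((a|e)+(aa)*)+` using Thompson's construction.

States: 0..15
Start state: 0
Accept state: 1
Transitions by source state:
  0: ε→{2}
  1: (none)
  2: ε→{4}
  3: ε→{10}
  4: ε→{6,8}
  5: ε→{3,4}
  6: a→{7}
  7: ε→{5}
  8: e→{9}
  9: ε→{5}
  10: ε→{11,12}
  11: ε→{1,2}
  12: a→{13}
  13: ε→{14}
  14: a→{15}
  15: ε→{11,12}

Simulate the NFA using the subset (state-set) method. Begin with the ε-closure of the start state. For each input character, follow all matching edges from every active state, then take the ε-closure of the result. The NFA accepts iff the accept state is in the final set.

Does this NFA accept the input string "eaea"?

Answer: ACCEPT

Trace:
S₀ = ε-closure({0}) = {0,2,4,6,8}
'e' @ 1: {1,2,3,4,5,6,8,9,10,11,12}  (accept∈set)
'a' @ 2: {1,2,3,4,5,6,7,8,10,11,12,13,14}  (accept∈set)
'e' @ 3: {1,2,3,4,5,6,8,9,10,11,12}  (accept∈set)
'a' @ 4: {1,2,3,4,5,6,7,8,10,11,12,13,14}  (accept∈set)
end set {1,2,3,4,5,6,7,8,10,11,12,13,14} — state 1 in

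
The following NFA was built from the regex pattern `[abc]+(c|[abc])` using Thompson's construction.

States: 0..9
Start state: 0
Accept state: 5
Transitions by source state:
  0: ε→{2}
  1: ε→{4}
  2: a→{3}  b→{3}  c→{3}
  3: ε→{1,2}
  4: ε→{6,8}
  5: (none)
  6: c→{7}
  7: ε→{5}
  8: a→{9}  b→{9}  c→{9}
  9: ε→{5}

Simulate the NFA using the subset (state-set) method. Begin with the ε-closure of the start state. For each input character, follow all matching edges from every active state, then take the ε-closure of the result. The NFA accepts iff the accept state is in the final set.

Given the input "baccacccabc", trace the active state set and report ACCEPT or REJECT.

S₀ = ε-closure({0}) = {0,2}
'b' @ 1: {1,2,3,4,6,8}
'a' @ 2: {1,2,3,4,5,6,8,9}  [accepting]
'c' @ 3: {1,2,3,4,5,6,7,8,9}  [accepting]
'c' @ 4: {1,2,3,4,5,6,7,8,9}  [accepting]
'a' @ 5: {1,2,3,4,5,6,8,9}  [accepting]
'c' @ 6: {1,2,3,4,5,6,7,8,9}  [accepting]
'c' @ 7: {1,2,3,4,5,6,7,8,9}  [accepting]
'c' @ 8: {1,2,3,4,5,6,7,8,9}  [accepting]
'a' @ 9: {1,2,3,4,5,6,8,9}  [accepting]
'b' @ 10: {1,2,3,4,5,6,8,9}  [accepting]
'c' @ 11: {1,2,3,4,5,6,7,8,9}  [accepting]
end set {1,2,3,4,5,6,7,8,9} — state 5 in

Answer: ACCEPT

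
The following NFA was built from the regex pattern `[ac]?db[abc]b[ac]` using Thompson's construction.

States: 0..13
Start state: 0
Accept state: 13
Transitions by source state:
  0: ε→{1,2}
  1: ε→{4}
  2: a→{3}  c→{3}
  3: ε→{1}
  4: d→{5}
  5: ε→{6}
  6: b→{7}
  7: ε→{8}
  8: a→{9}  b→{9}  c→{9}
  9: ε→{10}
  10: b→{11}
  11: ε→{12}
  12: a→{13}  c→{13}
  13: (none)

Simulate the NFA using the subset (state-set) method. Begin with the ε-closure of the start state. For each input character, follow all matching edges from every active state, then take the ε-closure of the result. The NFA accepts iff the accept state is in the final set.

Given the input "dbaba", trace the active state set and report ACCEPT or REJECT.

initial (ε-close {0}): {0,1,2,4}
'd' @ 1: {5,6}
'b' @ 2: {7,8}
'a' @ 3: {9,10}
'b' @ 4: {11,12}
'a' @ 5: {13}  ✓accept
end set {13} — state 13 in

Answer: ACCEPT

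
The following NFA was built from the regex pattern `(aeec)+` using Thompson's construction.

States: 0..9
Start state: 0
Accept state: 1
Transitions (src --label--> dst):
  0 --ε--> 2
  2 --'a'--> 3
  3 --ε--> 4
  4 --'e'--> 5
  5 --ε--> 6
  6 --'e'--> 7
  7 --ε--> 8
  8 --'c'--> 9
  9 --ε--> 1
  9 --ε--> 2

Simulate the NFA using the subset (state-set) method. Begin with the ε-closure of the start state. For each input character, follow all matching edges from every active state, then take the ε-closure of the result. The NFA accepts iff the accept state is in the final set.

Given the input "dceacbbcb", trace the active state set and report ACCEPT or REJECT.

Answer: REJECT

Trace:
initial (ε-close {0}): {0,2}
'd' @ 1: {}  — no active states
rest 'ceacbbcb' ignored (set empty)
after full input: {}  (accept=1 not in)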